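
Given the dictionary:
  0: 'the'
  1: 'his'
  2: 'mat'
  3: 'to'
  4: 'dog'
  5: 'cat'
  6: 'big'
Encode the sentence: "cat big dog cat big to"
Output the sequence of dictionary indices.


Look up each word in the dictionary:
  'cat' -> 5
  'big' -> 6
  'dog' -> 4
  'cat' -> 5
  'big' -> 6
  'to' -> 3

Encoded: [5, 6, 4, 5, 6, 3]


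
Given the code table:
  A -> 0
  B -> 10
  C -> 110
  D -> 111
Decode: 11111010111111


Decoding:
111 -> D
110 -> C
10 -> B
111 -> D
111 -> D


Result: DCBDD


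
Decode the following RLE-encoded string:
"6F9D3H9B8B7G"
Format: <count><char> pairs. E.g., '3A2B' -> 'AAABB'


Expanding each <count><char> pair:
  6F -> 'FFFFFF'
  9D -> 'DDDDDDDDD'
  3H -> 'HHH'
  9B -> 'BBBBBBBBB'
  8B -> 'BBBBBBBB'
  7G -> 'GGGGGGG'

Decoded = FFFFFFDDDDDDDDDHHHBBBBBBBBBBBBBBBBBGGGGGGG


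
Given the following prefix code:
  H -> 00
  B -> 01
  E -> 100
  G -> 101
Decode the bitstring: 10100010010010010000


Decoding step by step:
Bits 101 -> G
Bits 00 -> H
Bits 01 -> B
Bits 00 -> H
Bits 100 -> E
Bits 100 -> E
Bits 100 -> E
Bits 00 -> H


Decoded message: GHBHEEEH


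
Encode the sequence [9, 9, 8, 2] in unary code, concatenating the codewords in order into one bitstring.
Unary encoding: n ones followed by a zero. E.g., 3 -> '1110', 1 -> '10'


Encode each number as n ones followed by a terminating 0:
  9 -> 1111111110 (10 bits)
  9 -> 1111111110 (10 bits)
  8 -> 111111110 (9 bits)
  2 -> 110 (3 bits)
Total length = 10 + 10 + 9 + 3 = 32 bits.

Unary([9, 9, 8, 2]) = 11111111101111111110111111110110 (32 bits)


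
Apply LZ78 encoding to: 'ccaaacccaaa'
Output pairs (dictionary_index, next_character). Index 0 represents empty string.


LZ78 encoding steps:
Dictionary: {0: ''}
Step 1: w='' (idx 0), next='c' -> output (0, 'c'), add 'c' as idx 1
Step 2: w='c' (idx 1), next='a' -> output (1, 'a'), add 'ca' as idx 2
Step 3: w='' (idx 0), next='a' -> output (0, 'a'), add 'a' as idx 3
Step 4: w='a' (idx 3), next='c' -> output (3, 'c'), add 'ac' as idx 4
Step 5: w='c' (idx 1), next='c' -> output (1, 'c'), add 'cc' as idx 5
Step 6: w='a' (idx 3), next='a' -> output (3, 'a'), add 'aa' as idx 6
Step 7: w='a' (idx 3), end of input -> output (3, '')


Encoded: [(0, 'c'), (1, 'a'), (0, 'a'), (3, 'c'), (1, 'c'), (3, 'a'), (3, '')]


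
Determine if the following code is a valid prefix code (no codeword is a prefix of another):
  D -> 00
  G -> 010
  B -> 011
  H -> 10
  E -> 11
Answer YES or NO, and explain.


Checking each pair (does one codeword prefix another?):
  D='00' vs G='010': no prefix
  D='00' vs B='011': no prefix
  D='00' vs H='10': no prefix
  D='00' vs E='11': no prefix
  G='010' vs D='00': no prefix
  G='010' vs B='011': no prefix
  G='010' vs H='10': no prefix
  G='010' vs E='11': no prefix
  B='011' vs D='00': no prefix
  B='011' vs G='010': no prefix
  B='011' vs H='10': no prefix
  B='011' vs E='11': no prefix
  H='10' vs D='00': no prefix
  H='10' vs G='010': no prefix
  H='10' vs B='011': no prefix
  H='10' vs E='11': no prefix
  E='11' vs D='00': no prefix
  E='11' vs G='010': no prefix
  E='11' vs B='011': no prefix
  E='11' vs H='10': no prefix
No violation found over all pairs.

YES -- this is a valid prefix code. No codeword is a prefix of any other codeword.


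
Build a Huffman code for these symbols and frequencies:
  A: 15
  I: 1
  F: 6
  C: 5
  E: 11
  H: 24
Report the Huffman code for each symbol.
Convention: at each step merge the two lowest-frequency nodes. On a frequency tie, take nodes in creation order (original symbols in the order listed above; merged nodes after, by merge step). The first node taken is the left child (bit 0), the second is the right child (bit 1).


Huffman tree construction:
Step 1: Merge I(1) + C(5) = 6
Step 2: Merge F(6) + (I+C)(6) = 12
Step 3: Merge E(11) + (F+(I+C))(12) = 23
Step 4: Merge A(15) + (E+(F+(I+C)))(23) = 38
Step 5: Merge H(24) + (A+(E+(F+(I+C))))(38) = 62
Read each symbol's code off the tree from the root (left child = 0, right child = 1).

Codes:
  A: 10 (length 2)
  I: 11110 (length 5)
  F: 1110 (length 4)
  C: 11111 (length 5)
  E: 110 (length 3)
  H: 0 (length 1)
Average code length: 141/62 = 2.2742 bits/symbol


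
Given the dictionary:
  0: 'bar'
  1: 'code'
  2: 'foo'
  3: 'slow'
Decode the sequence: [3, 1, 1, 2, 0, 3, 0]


Look up each index in the dictionary:
  3 -> 'slow'
  1 -> 'code'
  1 -> 'code'
  2 -> 'foo'
  0 -> 'bar'
  3 -> 'slow'
  0 -> 'bar'

Decoded: "slow code code foo bar slow bar"


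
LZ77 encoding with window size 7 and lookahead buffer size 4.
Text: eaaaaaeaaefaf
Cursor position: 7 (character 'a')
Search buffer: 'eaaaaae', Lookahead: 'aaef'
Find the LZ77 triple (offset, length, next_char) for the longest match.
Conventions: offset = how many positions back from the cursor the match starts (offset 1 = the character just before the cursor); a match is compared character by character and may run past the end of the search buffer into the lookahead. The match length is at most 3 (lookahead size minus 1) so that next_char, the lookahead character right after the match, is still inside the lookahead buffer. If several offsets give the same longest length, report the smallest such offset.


Try each offset into the search buffer:
  offset=1 (pos 6, char 'e'): match length 0
  offset=2 (pos 5, char 'a'): match length 1
  offset=3 (pos 4, char 'a'): match length 3
  offset=4 (pos 3, char 'a'): match length 2
  offset=5 (pos 2, char 'a'): match length 2
  offset=6 (pos 1, char 'a'): match length 2
  offset=7 (pos 0, char 'e'): match length 0
Longest match has length 3 at offset 3.
next_char = character at position 7 + 3 = 10 -> 'f'

Best match: offset=3, length=3 (matching 'aae' starting at position 4)
LZ77 triple: (3, 3, 'f')


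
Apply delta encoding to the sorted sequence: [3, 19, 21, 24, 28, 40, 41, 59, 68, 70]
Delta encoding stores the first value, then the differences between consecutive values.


First value: 3
Deltas:
  19 - 3 = 16
  21 - 19 = 2
  24 - 21 = 3
  28 - 24 = 4
  40 - 28 = 12
  41 - 40 = 1
  59 - 41 = 18
  68 - 59 = 9
  70 - 68 = 2


Delta encoded: [3, 16, 2, 3, 4, 12, 1, 18, 9, 2]


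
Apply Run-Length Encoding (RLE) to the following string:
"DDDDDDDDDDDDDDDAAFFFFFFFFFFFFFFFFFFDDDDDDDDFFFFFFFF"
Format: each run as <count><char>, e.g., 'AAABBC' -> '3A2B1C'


Scanning runs left to right:
  i=0: run of 'D' x 15 -> '15D'
  i=15: run of 'A' x 2 -> '2A'
  i=17: run of 'F' x 18 -> '18F'
  i=35: run of 'D' x 8 -> '8D'
  i=43: run of 'F' x 8 -> '8F'

RLE = 15D2A18F8D8F


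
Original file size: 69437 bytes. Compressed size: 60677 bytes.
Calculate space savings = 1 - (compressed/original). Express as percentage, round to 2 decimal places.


ratio = compressed/original = 60677/69437 = 0.873842
savings = 1 - ratio = 1 - 0.873842 = 0.126158
as a percentage: 0.126158 * 100 = 12.62%

Space savings = 1 - 60677/69437 = 12.62%


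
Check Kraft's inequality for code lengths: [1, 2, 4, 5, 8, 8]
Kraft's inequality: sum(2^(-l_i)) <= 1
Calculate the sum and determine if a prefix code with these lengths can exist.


Sum = 2^(-1) + 2^(-2) + 2^(-4) + 2^(-5) + 2^(-8) + 2^(-8)
    = 0.5 + 0.25 + 0.0625 + 0.03125 + 0.00390625 + 0.00390625
    = 218/256 = 0.8515625
Since 0.8515625 <= 1, Kraft's inequality IS satisfied.
A prefix code with these lengths CAN exist.

Kraft sum = 0.8515625. Satisfied.


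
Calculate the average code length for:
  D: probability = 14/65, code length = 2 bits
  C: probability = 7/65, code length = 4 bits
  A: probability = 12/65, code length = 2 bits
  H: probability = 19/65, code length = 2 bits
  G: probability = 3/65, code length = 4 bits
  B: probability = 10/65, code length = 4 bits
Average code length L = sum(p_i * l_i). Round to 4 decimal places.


Weighted contributions p_i * l_i:
  D: (14/65) * 2 = 28/65
  C: (7/65) * 4 = 28/65
  A: (12/65) * 2 = 24/65
  H: (19/65) * 2 = 38/65
  G: (3/65) * 4 = 12/65
  B: (10/65) * 4 = 40/65
Sum = (28 + 28 + 24 + 38 + 12 + 40)/65 = 170/65

L = 170/65 = 2.6154 bits/symbol


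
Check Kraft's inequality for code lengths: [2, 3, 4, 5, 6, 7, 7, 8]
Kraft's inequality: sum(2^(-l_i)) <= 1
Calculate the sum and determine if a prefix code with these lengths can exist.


Sum = 2^(-2) + 2^(-3) + 2^(-4) + 2^(-5) + 2^(-6) + 2^(-7) + 2^(-7) + 2^(-8)
    = 0.25 + 0.125 + 0.0625 + 0.03125 + 0.015625 + 0.0078125 + 0.0078125 + 0.00390625
    = 129/256 = 0.50390625
Since 0.50390625 <= 1, Kraft's inequality IS satisfied.
A prefix code with these lengths CAN exist.

Kraft sum = 0.50390625. Satisfied.


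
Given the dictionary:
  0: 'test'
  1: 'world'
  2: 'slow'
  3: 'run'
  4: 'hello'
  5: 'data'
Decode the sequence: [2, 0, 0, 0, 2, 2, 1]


Look up each index in the dictionary:
  2 -> 'slow'
  0 -> 'test'
  0 -> 'test'
  0 -> 'test'
  2 -> 'slow'
  2 -> 'slow'
  1 -> 'world'

Decoded: "slow test test test slow slow world"


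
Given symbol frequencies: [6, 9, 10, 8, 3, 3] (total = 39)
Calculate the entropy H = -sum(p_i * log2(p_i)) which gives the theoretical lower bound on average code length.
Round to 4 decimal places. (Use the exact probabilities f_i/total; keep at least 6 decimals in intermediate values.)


Per-symbol terms -p_i * log2(p_i) with p_i = f_i/39:
  p = 6/39 = 0.153846: log2(p) = -2.700440, -p*log2(p) = 0.415452
  p = 9/39 = 0.230769: log2(p) = -2.115477, -p*log2(p) = 0.488187
  p = 10/39 = 0.256410: log2(p) = -1.963474, -p*log2(p) = 0.503455
  p = 8/39 = 0.205128: log2(p) = -2.285402, -p*log2(p) = 0.468800
  p = 3/39 = 0.076923: log2(p) = -3.700440, -p*log2(p) = 0.284649
  p = 3/39 = 0.076923: log2(p) = -3.700440, -p*log2(p) = 0.284649
H = 0.415452 + 0.488187 + 0.503455 + 0.468800 + 0.284649 + 0.284649 = 2.445192

H = 2.4452 bits/symbol


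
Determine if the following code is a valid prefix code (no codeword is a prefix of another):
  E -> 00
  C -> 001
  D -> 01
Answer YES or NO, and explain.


Checking each pair (does one codeword prefix another?):
  E='00' vs C='001': prefix -- VIOLATION

NO -- this is NOT a valid prefix code. E (00) is a prefix of C (001).


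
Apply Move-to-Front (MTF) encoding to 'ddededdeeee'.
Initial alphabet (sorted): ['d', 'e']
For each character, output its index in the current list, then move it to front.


MTF encoding:
'd': index 0 in ['d', 'e'] -> ['d', 'e']
'd': index 0 in ['d', 'e'] -> ['d', 'e']
'e': index 1 in ['d', 'e'] -> ['e', 'd']
'd': index 1 in ['e', 'd'] -> ['d', 'e']
'e': index 1 in ['d', 'e'] -> ['e', 'd']
'd': index 1 in ['e', 'd'] -> ['d', 'e']
'd': index 0 in ['d', 'e'] -> ['d', 'e']
'e': index 1 in ['d', 'e'] -> ['e', 'd']
'e': index 0 in ['e', 'd'] -> ['e', 'd']
'e': index 0 in ['e', 'd'] -> ['e', 'd']
'e': index 0 in ['e', 'd'] -> ['e', 'd']


Output: [0, 0, 1, 1, 1, 1, 0, 1, 0, 0, 0]


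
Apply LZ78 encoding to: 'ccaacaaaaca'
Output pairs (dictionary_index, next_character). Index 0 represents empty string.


LZ78 encoding steps:
Dictionary: {0: ''}
Step 1: w='' (idx 0), next='c' -> output (0, 'c'), add 'c' as idx 1
Step 2: w='c' (idx 1), next='a' -> output (1, 'a'), add 'ca' as idx 2
Step 3: w='' (idx 0), next='a' -> output (0, 'a'), add 'a' as idx 3
Step 4: w='ca' (idx 2), next='a' -> output (2, 'a'), add 'caa' as idx 4
Step 5: w='a' (idx 3), next='a' -> output (3, 'a'), add 'aa' as idx 5
Step 6: w='ca' (idx 2), end of input -> output (2, '')


Encoded: [(0, 'c'), (1, 'a'), (0, 'a'), (2, 'a'), (3, 'a'), (2, '')]


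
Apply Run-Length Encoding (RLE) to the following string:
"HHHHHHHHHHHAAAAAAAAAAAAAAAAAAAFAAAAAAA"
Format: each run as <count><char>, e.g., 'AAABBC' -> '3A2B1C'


Scanning runs left to right:
  i=0: run of 'H' x 11 -> '11H'
  i=11: run of 'A' x 19 -> '19A'
  i=30: run of 'F' x 1 -> '1F'
  i=31: run of 'A' x 7 -> '7A'

RLE = 11H19A1F7A


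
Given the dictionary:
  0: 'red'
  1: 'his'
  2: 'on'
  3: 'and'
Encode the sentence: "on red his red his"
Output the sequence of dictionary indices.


Look up each word in the dictionary:
  'on' -> 2
  'red' -> 0
  'his' -> 1
  'red' -> 0
  'his' -> 1

Encoded: [2, 0, 1, 0, 1]


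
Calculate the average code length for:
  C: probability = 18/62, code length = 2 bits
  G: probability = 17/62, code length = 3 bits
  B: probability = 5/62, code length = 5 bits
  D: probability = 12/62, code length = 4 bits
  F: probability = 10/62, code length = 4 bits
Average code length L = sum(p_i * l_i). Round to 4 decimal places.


Weighted contributions p_i * l_i:
  C: (18/62) * 2 = 36/62
  G: (17/62) * 3 = 51/62
  B: (5/62) * 5 = 25/62
  D: (12/62) * 4 = 48/62
  F: (10/62) * 4 = 40/62
Sum = (36 + 51 + 25 + 48 + 40)/62 = 200/62

L = 200/62 = 3.2258 bits/symbol


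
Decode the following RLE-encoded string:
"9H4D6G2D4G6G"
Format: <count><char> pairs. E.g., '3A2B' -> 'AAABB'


Expanding each <count><char> pair:
  9H -> 'HHHHHHHHH'
  4D -> 'DDDD'
  6G -> 'GGGGGG'
  2D -> 'DD'
  4G -> 'GGGG'
  6G -> 'GGGGGG'

Decoded = HHHHHHHHHDDDDGGGGGGDDGGGGGGGGGG


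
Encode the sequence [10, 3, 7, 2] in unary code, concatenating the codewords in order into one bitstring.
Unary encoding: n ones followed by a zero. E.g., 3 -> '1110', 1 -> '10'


Encode each number as n ones followed by a terminating 0:
  10 -> 11111111110 (11 bits)
  3 -> 1110 (4 bits)
  7 -> 11111110 (8 bits)
  2 -> 110 (3 bits)
Total length = 11 + 4 + 8 + 3 = 26 bits.

Unary([10, 3, 7, 2]) = 11111111110111011111110110 (26 bits)


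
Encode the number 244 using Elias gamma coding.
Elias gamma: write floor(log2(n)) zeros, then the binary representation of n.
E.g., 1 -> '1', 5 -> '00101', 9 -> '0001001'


num_bits = floor(log2(244)) + 1 = 8
leading_zeros = num_bits - 1 = 7
binary(244) = 11110100

Elias gamma(244) = '0000000' + '11110100' = 000000011110100 (15 bits)


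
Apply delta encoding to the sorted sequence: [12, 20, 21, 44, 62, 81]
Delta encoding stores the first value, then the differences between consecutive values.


First value: 12
Deltas:
  20 - 12 = 8
  21 - 20 = 1
  44 - 21 = 23
  62 - 44 = 18
  81 - 62 = 19


Delta encoded: [12, 8, 1, 23, 18, 19]


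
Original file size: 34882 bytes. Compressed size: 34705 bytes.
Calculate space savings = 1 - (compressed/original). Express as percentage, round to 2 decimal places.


ratio = compressed/original = 34705/34882 = 0.994926
savings = 1 - ratio = 1 - 0.994926 = 0.005074
as a percentage: 0.005074 * 100 = 0.51%

Space savings = 1 - 34705/34882 = 0.51%


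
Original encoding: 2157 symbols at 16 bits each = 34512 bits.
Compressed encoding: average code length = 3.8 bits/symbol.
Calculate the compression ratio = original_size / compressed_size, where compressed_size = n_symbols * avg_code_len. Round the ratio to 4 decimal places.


original_size = n_symbols * orig_bits = 2157 * 16 = 34512 bits
compressed_size = n_symbols * avg_code_len = 2157 * 3.8 = 8196.6 bits
ratio = original_size / compressed_size = 34512 / 8196.6 = 4.2105

Compression ratio = 4.2105


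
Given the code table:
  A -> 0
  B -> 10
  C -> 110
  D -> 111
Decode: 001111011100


Decoding:
0 -> A
0 -> A
111 -> D
10 -> B
111 -> D
0 -> A
0 -> A


Result: AADBDAA


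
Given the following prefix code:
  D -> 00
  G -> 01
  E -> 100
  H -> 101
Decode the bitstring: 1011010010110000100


Decoding step by step:
Bits 101 -> H
Bits 101 -> H
Bits 00 -> D
Bits 101 -> H
Bits 100 -> E
Bits 00 -> D
Bits 100 -> E


Decoded message: HHDHEDE


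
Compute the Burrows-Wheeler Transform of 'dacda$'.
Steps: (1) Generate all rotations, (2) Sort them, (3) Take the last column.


Rotations (sorted):
  0: $dacda -> last char: a
  1: a$dacd -> last char: d
  2: acda$d -> last char: d
  3: cda$da -> last char: a
  4: da$dac -> last char: c
  5: dacda$ -> last char: $


BWT = addac$


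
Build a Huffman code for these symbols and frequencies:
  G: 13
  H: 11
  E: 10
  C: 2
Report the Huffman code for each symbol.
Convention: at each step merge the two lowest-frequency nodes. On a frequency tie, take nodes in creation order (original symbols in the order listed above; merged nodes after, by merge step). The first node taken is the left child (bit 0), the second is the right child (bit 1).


Huffman tree construction:
Step 1: Merge C(2) + E(10) = 12
Step 2: Merge H(11) + (C+E)(12) = 23
Step 3: Merge G(13) + (H+(C+E))(23) = 36
Read each symbol's code off the tree from the root (left child = 0, right child = 1).

Codes:
  G: 0 (length 1)
  H: 10 (length 2)
  E: 111 (length 3)
  C: 110 (length 3)
Average code length: 71/36 = 1.9722 bits/symbol


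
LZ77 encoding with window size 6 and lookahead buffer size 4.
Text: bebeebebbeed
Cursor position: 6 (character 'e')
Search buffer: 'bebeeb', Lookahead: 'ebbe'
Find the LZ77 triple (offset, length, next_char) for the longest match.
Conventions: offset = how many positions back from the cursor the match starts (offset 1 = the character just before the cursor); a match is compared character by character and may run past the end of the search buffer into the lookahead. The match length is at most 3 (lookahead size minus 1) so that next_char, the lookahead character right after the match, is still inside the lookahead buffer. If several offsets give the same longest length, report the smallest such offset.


Try each offset into the search buffer:
  offset=1 (pos 5, char 'b'): match length 0
  offset=2 (pos 4, char 'e'): match length 2
  offset=3 (pos 3, char 'e'): match length 1
  offset=4 (pos 2, char 'b'): match length 0
  offset=5 (pos 1, char 'e'): match length 2
  offset=6 (pos 0, char 'b'): match length 0
Longest match has length 2, found at offsets 2, 5; take the smallest, offset 2.
next_char = character at position 6 + 2 = 8 -> 'b'

Best match: offset=2, length=2 (matching 'eb' starting at position 4)
LZ77 triple: (2, 2, 'b')


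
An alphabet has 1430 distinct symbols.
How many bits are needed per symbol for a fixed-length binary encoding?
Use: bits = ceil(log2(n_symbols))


log2(1430) = 10.4818
Bracket: 2^10 = 1024 < 1430 <= 2^11 = 2048
So ceil(log2(1430)) = 11

bits = ceil(log2(1430)) = ceil(10.4818) = 11 bits


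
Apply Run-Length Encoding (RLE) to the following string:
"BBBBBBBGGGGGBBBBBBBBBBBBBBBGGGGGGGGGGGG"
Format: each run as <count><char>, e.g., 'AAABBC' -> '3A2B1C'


Scanning runs left to right:
  i=0: run of 'B' x 7 -> '7B'
  i=7: run of 'G' x 5 -> '5G'
  i=12: run of 'B' x 15 -> '15B'
  i=27: run of 'G' x 12 -> '12G'

RLE = 7B5G15B12G


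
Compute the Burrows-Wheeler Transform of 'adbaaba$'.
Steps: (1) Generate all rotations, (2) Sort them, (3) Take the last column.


Rotations (sorted):
  0: $adbaaba -> last char: a
  1: a$adbaab -> last char: b
  2: aaba$adb -> last char: b
  3: aba$adba -> last char: a
  4: adbaaba$ -> last char: $
  5: ba$adbaa -> last char: a
  6: baaba$ad -> last char: d
  7: dbaaba$a -> last char: a


BWT = abba$ada


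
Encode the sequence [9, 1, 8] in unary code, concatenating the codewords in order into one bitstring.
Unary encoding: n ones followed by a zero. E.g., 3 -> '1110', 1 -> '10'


Encode each number as n ones followed by a terminating 0:
  9 -> 1111111110 (10 bits)
  1 -> 10 (2 bits)
  8 -> 111111110 (9 bits)
Total length = 10 + 2 + 9 = 21 bits.

Unary([9, 1, 8]) = 111111111010111111110 (21 bits)


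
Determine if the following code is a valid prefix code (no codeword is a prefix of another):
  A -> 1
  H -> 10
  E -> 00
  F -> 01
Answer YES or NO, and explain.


Checking each pair (does one codeword prefix another?):
  A='1' vs H='10': prefix -- VIOLATION

NO -- this is NOT a valid prefix code. A (1) is a prefix of H (10).


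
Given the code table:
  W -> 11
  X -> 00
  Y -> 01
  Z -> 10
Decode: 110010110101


Decoding:
11 -> W
00 -> X
10 -> Z
11 -> W
01 -> Y
01 -> Y


Result: WXZWYY


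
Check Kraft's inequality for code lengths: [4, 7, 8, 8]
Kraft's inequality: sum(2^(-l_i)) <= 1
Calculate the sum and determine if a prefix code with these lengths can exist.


Sum = 2^(-4) + 2^(-7) + 2^(-8) + 2^(-8)
    = 0.0625 + 0.0078125 + 0.00390625 + 0.00390625
    = 20/256 = 0.078125
Since 0.078125 <= 1, Kraft's inequality IS satisfied.
A prefix code with these lengths CAN exist.

Kraft sum = 0.078125. Satisfied.


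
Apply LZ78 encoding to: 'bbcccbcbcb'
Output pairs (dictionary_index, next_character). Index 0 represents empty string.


LZ78 encoding steps:
Dictionary: {0: ''}
Step 1: w='' (idx 0), next='b' -> output (0, 'b'), add 'b' as idx 1
Step 2: w='b' (idx 1), next='c' -> output (1, 'c'), add 'bc' as idx 2
Step 3: w='' (idx 0), next='c' -> output (0, 'c'), add 'c' as idx 3
Step 4: w='c' (idx 3), next='b' -> output (3, 'b'), add 'cb' as idx 4
Step 5: w='cb' (idx 4), next='c' -> output (4, 'c'), add 'cbc' as idx 5
Step 6: w='b' (idx 1), end of input -> output (1, '')


Encoded: [(0, 'b'), (1, 'c'), (0, 'c'), (3, 'b'), (4, 'c'), (1, '')]


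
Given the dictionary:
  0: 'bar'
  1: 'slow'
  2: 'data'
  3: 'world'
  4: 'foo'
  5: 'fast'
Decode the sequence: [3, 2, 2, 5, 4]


Look up each index in the dictionary:
  3 -> 'world'
  2 -> 'data'
  2 -> 'data'
  5 -> 'fast'
  4 -> 'foo'

Decoded: "world data data fast foo"


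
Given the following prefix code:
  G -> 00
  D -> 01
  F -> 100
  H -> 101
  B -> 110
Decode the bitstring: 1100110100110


Decoding step by step:
Bits 110 -> B
Bits 01 -> D
Bits 101 -> H
Bits 00 -> G
Bits 110 -> B


Decoded message: BDHGB


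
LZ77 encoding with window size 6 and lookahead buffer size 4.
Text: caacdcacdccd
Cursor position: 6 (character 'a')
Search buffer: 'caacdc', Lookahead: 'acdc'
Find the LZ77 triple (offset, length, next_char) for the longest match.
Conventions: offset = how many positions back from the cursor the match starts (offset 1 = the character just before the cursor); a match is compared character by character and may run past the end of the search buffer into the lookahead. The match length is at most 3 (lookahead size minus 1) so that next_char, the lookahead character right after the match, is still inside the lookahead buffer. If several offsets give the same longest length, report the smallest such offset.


Try each offset into the search buffer:
  offset=1 (pos 5, char 'c'): match length 0
  offset=2 (pos 4, char 'd'): match length 0
  offset=3 (pos 3, char 'c'): match length 0
  offset=4 (pos 2, char 'a'): match length 3
  offset=5 (pos 1, char 'a'): match length 1
  offset=6 (pos 0, char 'c'): match length 0
Longest match has length 3 at offset 4.
next_char = character at position 6 + 3 = 9 -> 'c'

Best match: offset=4, length=3 (matching 'acd' starting at position 2)
LZ77 triple: (4, 3, 'c')


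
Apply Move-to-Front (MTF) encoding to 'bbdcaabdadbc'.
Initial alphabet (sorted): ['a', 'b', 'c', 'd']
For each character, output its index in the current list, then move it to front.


MTF encoding:
'b': index 1 in ['a', 'b', 'c', 'd'] -> ['b', 'a', 'c', 'd']
'b': index 0 in ['b', 'a', 'c', 'd'] -> ['b', 'a', 'c', 'd']
'd': index 3 in ['b', 'a', 'c', 'd'] -> ['d', 'b', 'a', 'c']
'c': index 3 in ['d', 'b', 'a', 'c'] -> ['c', 'd', 'b', 'a']
'a': index 3 in ['c', 'd', 'b', 'a'] -> ['a', 'c', 'd', 'b']
'a': index 0 in ['a', 'c', 'd', 'b'] -> ['a', 'c', 'd', 'b']
'b': index 3 in ['a', 'c', 'd', 'b'] -> ['b', 'a', 'c', 'd']
'd': index 3 in ['b', 'a', 'c', 'd'] -> ['d', 'b', 'a', 'c']
'a': index 2 in ['d', 'b', 'a', 'c'] -> ['a', 'd', 'b', 'c']
'd': index 1 in ['a', 'd', 'b', 'c'] -> ['d', 'a', 'b', 'c']
'b': index 2 in ['d', 'a', 'b', 'c'] -> ['b', 'd', 'a', 'c']
'c': index 3 in ['b', 'd', 'a', 'c'] -> ['c', 'b', 'd', 'a']


Output: [1, 0, 3, 3, 3, 0, 3, 3, 2, 1, 2, 3]


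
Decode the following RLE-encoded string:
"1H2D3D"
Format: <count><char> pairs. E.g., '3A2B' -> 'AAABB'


Expanding each <count><char> pair:
  1H -> 'H'
  2D -> 'DD'
  3D -> 'DDD'

Decoded = HDDDDD


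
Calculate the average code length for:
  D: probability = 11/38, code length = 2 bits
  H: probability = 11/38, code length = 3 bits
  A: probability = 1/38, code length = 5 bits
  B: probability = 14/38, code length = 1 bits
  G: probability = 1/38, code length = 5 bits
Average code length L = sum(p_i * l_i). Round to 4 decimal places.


Weighted contributions p_i * l_i:
  D: (11/38) * 2 = 22/38
  H: (11/38) * 3 = 33/38
  A: (1/38) * 5 = 5/38
  B: (14/38) * 1 = 14/38
  G: (1/38) * 5 = 5/38
Sum = (22 + 33 + 5 + 14 + 5)/38 = 79/38

L = 79/38 = 2.0789 bits/symbol


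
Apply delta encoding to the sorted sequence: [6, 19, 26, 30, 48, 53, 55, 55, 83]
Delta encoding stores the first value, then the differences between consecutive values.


First value: 6
Deltas:
  19 - 6 = 13
  26 - 19 = 7
  30 - 26 = 4
  48 - 30 = 18
  53 - 48 = 5
  55 - 53 = 2
  55 - 55 = 0
  83 - 55 = 28


Delta encoded: [6, 13, 7, 4, 18, 5, 2, 0, 28]


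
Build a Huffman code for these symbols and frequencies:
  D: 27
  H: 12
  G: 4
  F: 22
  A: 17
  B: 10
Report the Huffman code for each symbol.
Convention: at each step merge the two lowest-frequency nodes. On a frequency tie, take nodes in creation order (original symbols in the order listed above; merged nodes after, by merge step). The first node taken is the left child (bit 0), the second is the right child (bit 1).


Huffman tree construction:
Step 1: Merge G(4) + B(10) = 14
Step 2: Merge H(12) + (G+B)(14) = 26
Step 3: Merge A(17) + F(22) = 39
Step 4: Merge (H+(G+B))(26) + D(27) = 53
Step 5: Merge (A+F)(39) + ((H+(G+B))+D)(53) = 92
Read each symbol's code off the tree from the root (left child = 0, right child = 1).

Codes:
  D: 11 (length 2)
  H: 100 (length 3)
  G: 1010 (length 4)
  F: 01 (length 2)
  A: 00 (length 2)
  B: 1011 (length 4)
Average code length: 224/92 = 2.4348 bits/symbol


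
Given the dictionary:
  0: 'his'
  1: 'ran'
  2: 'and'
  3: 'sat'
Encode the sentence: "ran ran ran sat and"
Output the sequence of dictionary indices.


Look up each word in the dictionary:
  'ran' -> 1
  'ran' -> 1
  'ran' -> 1
  'sat' -> 3
  'and' -> 2

Encoded: [1, 1, 1, 3, 2]


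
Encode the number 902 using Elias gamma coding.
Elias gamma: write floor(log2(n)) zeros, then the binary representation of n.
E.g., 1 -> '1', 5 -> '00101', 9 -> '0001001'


num_bits = floor(log2(902)) + 1 = 10
leading_zeros = num_bits - 1 = 9
binary(902) = 1110000110

Elias gamma(902) = '000000000' + '1110000110' = 0000000001110000110 (19 bits)


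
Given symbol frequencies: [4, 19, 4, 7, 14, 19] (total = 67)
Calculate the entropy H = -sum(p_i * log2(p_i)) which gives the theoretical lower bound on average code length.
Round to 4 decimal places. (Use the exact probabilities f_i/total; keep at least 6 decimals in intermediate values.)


Per-symbol terms -p_i * log2(p_i) with p_i = f_i/67:
  p = 4/67 = 0.059701: log2(p) = -4.066089, -p*log2(p) = 0.242752
  p = 19/67 = 0.283582: log2(p) = -1.818162, -p*log2(p) = 0.515598
  p = 4/67 = 0.059701: log2(p) = -4.066089, -p*log2(p) = 0.242752
  p = 7/67 = 0.104478: log2(p) = -3.258734, -p*log2(p) = 0.340465
  p = 14/67 = 0.208955: log2(p) = -2.258734, -p*log2(p) = 0.471974
  p = 19/67 = 0.283582: log2(p) = -1.818162, -p*log2(p) = 0.515598
H = 0.242752 + 0.515598 + 0.242752 + 0.340465 + 0.471974 + 0.515598 = 2.329139

H = 2.3291 bits/symbol


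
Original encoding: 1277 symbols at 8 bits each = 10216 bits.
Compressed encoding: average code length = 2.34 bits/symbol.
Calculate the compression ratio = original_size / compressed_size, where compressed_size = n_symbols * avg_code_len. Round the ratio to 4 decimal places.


original_size = n_symbols * orig_bits = 1277 * 8 = 10216 bits
compressed_size = n_symbols * avg_code_len = 1277 * 2.34 = 2988.18 bits
ratio = original_size / compressed_size = 10216 / 2988.18 = 3.4188

Compression ratio = 3.4188


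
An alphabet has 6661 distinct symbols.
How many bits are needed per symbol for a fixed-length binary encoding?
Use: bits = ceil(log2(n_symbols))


log2(6661) = 12.7015
Bracket: 2^12 = 4096 < 6661 <= 2^13 = 8192
So ceil(log2(6661)) = 13

bits = ceil(log2(6661)) = ceil(12.7015) = 13 bits


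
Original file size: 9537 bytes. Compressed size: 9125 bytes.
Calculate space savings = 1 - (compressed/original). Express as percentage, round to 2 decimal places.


ratio = compressed/original = 9125/9537 = 0.9568
savings = 1 - ratio = 1 - 0.9568 = 0.0432
as a percentage: 0.0432 * 100 = 4.32%

Space savings = 1 - 9125/9537 = 4.32%


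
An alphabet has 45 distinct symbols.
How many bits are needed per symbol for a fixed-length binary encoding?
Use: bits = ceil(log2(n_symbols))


log2(45) = 5.4919
Bracket: 2^5 = 32 < 45 <= 2^6 = 64
So ceil(log2(45)) = 6

bits = ceil(log2(45)) = ceil(5.4919) = 6 bits


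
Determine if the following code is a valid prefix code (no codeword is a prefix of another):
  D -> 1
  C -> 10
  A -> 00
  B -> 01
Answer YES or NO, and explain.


Checking each pair (does one codeword prefix another?):
  D='1' vs C='10': prefix -- VIOLATION

NO -- this is NOT a valid prefix code. D (1) is a prefix of C (10).


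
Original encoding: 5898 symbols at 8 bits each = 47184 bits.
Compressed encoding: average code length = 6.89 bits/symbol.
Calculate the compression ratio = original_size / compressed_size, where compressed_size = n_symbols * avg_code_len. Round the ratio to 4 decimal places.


original_size = n_symbols * orig_bits = 5898 * 8 = 47184 bits
compressed_size = n_symbols * avg_code_len = 5898 * 6.89 = 40637.22 bits
ratio = original_size / compressed_size = 47184 / 40637.22 = 1.1611

Compression ratio = 1.1611


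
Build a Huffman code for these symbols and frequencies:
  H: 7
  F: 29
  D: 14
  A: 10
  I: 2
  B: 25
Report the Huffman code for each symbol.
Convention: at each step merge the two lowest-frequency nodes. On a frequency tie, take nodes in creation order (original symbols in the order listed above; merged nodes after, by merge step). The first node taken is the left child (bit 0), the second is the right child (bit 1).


Huffman tree construction:
Step 1: Merge I(2) + H(7) = 9
Step 2: Merge (I+H)(9) + A(10) = 19
Step 3: Merge D(14) + ((I+H)+A)(19) = 33
Step 4: Merge B(25) + F(29) = 54
Step 5: Merge (D+((I+H)+A))(33) + (B+F)(54) = 87
Read each symbol's code off the tree from the root (left child = 0, right child = 1).

Codes:
  H: 0101 (length 4)
  F: 11 (length 2)
  D: 00 (length 2)
  A: 011 (length 3)
  I: 0100 (length 4)
  B: 10 (length 2)
Average code length: 202/87 = 2.3218 bits/symbol


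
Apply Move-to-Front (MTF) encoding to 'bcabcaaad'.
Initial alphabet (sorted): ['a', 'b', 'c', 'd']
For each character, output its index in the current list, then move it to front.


MTF encoding:
'b': index 1 in ['a', 'b', 'c', 'd'] -> ['b', 'a', 'c', 'd']
'c': index 2 in ['b', 'a', 'c', 'd'] -> ['c', 'b', 'a', 'd']
'a': index 2 in ['c', 'b', 'a', 'd'] -> ['a', 'c', 'b', 'd']
'b': index 2 in ['a', 'c', 'b', 'd'] -> ['b', 'a', 'c', 'd']
'c': index 2 in ['b', 'a', 'c', 'd'] -> ['c', 'b', 'a', 'd']
'a': index 2 in ['c', 'b', 'a', 'd'] -> ['a', 'c', 'b', 'd']
'a': index 0 in ['a', 'c', 'b', 'd'] -> ['a', 'c', 'b', 'd']
'a': index 0 in ['a', 'c', 'b', 'd'] -> ['a', 'c', 'b', 'd']
'd': index 3 in ['a', 'c', 'b', 'd'] -> ['d', 'a', 'c', 'b']


Output: [1, 2, 2, 2, 2, 2, 0, 0, 3]


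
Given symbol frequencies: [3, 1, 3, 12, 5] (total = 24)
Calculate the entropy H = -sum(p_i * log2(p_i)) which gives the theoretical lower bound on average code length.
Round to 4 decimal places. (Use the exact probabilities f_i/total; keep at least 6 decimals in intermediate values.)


Per-symbol terms -p_i * log2(p_i) with p_i = f_i/24:
  p = 3/24 = 0.125000: log2(p) = -3.000000, -p*log2(p) = 0.375000
  p = 1/24 = 0.041667: log2(p) = -4.584963, -p*log2(p) = 0.191040
  p = 3/24 = 0.125000: log2(p) = -3.000000, -p*log2(p) = 0.375000
  p = 12/24 = 0.500000: log2(p) = -1.000000, -p*log2(p) = 0.500000
  p = 5/24 = 0.208333: log2(p) = -2.263034, -p*log2(p) = 0.471466
H = 0.375000 + 0.191040 + 0.375000 + 0.500000 + 0.471466 = 1.912506

H = 1.9125 bits/symbol


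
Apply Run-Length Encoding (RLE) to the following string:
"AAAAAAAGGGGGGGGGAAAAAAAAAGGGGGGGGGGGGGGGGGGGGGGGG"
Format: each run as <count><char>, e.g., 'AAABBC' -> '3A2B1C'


Scanning runs left to right:
  i=0: run of 'A' x 7 -> '7A'
  i=7: run of 'G' x 9 -> '9G'
  i=16: run of 'A' x 9 -> '9A'
  i=25: run of 'G' x 24 -> '24G'

RLE = 7A9G9A24G


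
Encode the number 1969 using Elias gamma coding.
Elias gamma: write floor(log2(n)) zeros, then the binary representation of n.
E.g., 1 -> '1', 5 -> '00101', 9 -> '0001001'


num_bits = floor(log2(1969)) + 1 = 11
leading_zeros = num_bits - 1 = 10
binary(1969) = 11110110001

Elias gamma(1969) = '0000000000' + '11110110001' = 000000000011110110001 (21 bits)


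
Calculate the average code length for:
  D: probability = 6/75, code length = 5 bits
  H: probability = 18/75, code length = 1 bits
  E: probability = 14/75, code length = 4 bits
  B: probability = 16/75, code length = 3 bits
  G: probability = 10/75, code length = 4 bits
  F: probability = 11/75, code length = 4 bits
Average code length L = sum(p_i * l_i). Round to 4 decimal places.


Weighted contributions p_i * l_i:
  D: (6/75) * 5 = 30/75
  H: (18/75) * 1 = 18/75
  E: (14/75) * 4 = 56/75
  B: (16/75) * 3 = 48/75
  G: (10/75) * 4 = 40/75
  F: (11/75) * 4 = 44/75
Sum = (30 + 18 + 56 + 48 + 40 + 44)/75 = 236/75

L = 236/75 = 3.1467 bits/symbol


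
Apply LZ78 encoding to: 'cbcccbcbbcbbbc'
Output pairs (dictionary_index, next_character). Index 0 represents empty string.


LZ78 encoding steps:
Dictionary: {0: ''}
Step 1: w='' (idx 0), next='c' -> output (0, 'c'), add 'c' as idx 1
Step 2: w='' (idx 0), next='b' -> output (0, 'b'), add 'b' as idx 2
Step 3: w='c' (idx 1), next='c' -> output (1, 'c'), add 'cc' as idx 3
Step 4: w='c' (idx 1), next='b' -> output (1, 'b'), add 'cb' as idx 4
Step 5: w='cb' (idx 4), next='b' -> output (4, 'b'), add 'cbb' as idx 5
Step 6: w='cbb' (idx 5), next='b' -> output (5, 'b'), add 'cbbb' as idx 6
Step 7: w='c' (idx 1), end of input -> output (1, '')


Encoded: [(0, 'c'), (0, 'b'), (1, 'c'), (1, 'b'), (4, 'b'), (5, 'b'), (1, '')]


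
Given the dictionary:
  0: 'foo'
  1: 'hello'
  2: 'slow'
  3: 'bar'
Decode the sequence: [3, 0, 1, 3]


Look up each index in the dictionary:
  3 -> 'bar'
  0 -> 'foo'
  1 -> 'hello'
  3 -> 'bar'

Decoded: "bar foo hello bar"


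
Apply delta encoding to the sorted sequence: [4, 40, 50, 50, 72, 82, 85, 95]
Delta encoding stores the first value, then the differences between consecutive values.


First value: 4
Deltas:
  40 - 4 = 36
  50 - 40 = 10
  50 - 50 = 0
  72 - 50 = 22
  82 - 72 = 10
  85 - 82 = 3
  95 - 85 = 10


Delta encoded: [4, 36, 10, 0, 22, 10, 3, 10]


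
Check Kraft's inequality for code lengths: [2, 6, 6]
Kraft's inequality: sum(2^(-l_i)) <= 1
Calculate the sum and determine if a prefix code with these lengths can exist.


Sum = 2^(-2) + 2^(-6) + 2^(-6)
    = 0.25 + 0.015625 + 0.015625
    = 18/64 = 0.28125
Since 0.28125 <= 1, Kraft's inequality IS satisfied.
A prefix code with these lengths CAN exist.

Kraft sum = 0.28125. Satisfied.


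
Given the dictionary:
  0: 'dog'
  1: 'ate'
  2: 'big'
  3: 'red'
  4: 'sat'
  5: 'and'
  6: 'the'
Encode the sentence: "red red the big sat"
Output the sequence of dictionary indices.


Look up each word in the dictionary:
  'red' -> 3
  'red' -> 3
  'the' -> 6
  'big' -> 2
  'sat' -> 4

Encoded: [3, 3, 6, 2, 4]


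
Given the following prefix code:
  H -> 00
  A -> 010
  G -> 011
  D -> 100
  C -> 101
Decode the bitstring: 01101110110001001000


Decoding step by step:
Bits 011 -> G
Bits 011 -> G
Bits 101 -> C
Bits 100 -> D
Bits 010 -> A
Bits 010 -> A
Bits 00 -> H


Decoded message: GGCDAAH


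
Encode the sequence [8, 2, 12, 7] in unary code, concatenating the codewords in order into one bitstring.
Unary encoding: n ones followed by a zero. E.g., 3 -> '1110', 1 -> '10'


Encode each number as n ones followed by a terminating 0:
  8 -> 111111110 (9 bits)
  2 -> 110 (3 bits)
  12 -> 1111111111110 (13 bits)
  7 -> 11111110 (8 bits)
Total length = 9 + 3 + 13 + 8 = 33 bits.

Unary([8, 2, 12, 7]) = 111111110110111111111111011111110 (33 bits)


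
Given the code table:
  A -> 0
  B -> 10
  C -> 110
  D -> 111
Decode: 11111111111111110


Decoding:
111 -> D
111 -> D
111 -> D
111 -> D
111 -> D
10 -> B


Result: DDDDDB


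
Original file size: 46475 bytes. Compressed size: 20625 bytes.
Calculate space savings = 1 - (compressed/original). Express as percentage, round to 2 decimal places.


ratio = compressed/original = 20625/46475 = 0.443787
savings = 1 - ratio = 1 - 0.443787 = 0.556213
as a percentage: 0.556213 * 100 = 55.62%

Space savings = 1 - 20625/46475 = 55.62%


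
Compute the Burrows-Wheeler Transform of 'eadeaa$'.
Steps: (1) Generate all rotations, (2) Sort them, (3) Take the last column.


Rotations (sorted):
  0: $eadeaa -> last char: a
  1: a$eadea -> last char: a
  2: aa$eade -> last char: e
  3: adeaa$e -> last char: e
  4: deaa$ea -> last char: a
  5: eaa$ead -> last char: d
  6: eadeaa$ -> last char: $


BWT = aaeead$


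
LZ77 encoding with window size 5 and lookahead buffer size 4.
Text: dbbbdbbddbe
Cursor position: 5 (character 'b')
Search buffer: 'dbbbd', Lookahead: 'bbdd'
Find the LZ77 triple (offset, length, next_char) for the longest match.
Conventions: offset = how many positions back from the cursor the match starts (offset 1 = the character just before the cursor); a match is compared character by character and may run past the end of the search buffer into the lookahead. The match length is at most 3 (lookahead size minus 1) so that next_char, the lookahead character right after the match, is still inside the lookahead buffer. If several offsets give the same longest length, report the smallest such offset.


Try each offset into the search buffer:
  offset=1 (pos 4, char 'd'): match length 0
  offset=2 (pos 3, char 'b'): match length 1
  offset=3 (pos 2, char 'b'): match length 3
  offset=4 (pos 1, char 'b'): match length 2
  offset=5 (pos 0, char 'd'): match length 0
Longest match has length 3 at offset 3.
next_char = character at position 5 + 3 = 8 -> 'd'

Best match: offset=3, length=3 (matching 'bbd' starting at position 2)
LZ77 triple: (3, 3, 'd')


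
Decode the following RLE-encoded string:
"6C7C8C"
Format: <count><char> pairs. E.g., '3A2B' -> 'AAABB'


Expanding each <count><char> pair:
  6C -> 'CCCCCC'
  7C -> 'CCCCCCC'
  8C -> 'CCCCCCCC'

Decoded = CCCCCCCCCCCCCCCCCCCCC


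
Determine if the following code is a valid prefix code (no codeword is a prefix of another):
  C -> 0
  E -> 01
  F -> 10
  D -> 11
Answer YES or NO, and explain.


Checking each pair (does one codeword prefix another?):
  C='0' vs E='01': prefix -- VIOLATION

NO -- this is NOT a valid prefix code. C (0) is a prefix of E (01).


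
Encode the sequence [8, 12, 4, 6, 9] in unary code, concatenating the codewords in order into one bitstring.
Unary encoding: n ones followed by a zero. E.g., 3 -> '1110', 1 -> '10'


Encode each number as n ones followed by a terminating 0:
  8 -> 111111110 (9 bits)
  12 -> 1111111111110 (13 bits)
  4 -> 11110 (5 bits)
  6 -> 1111110 (7 bits)
  9 -> 1111111110 (10 bits)
Total length = 9 + 13 + 5 + 7 + 10 = 44 bits.

Unary([8, 12, 4, 6, 9]) = 11111111011111111111101111011111101111111110 (44 bits)


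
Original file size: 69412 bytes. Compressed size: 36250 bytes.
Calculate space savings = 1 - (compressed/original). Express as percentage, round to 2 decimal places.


ratio = compressed/original = 36250/69412 = 0.522244
savings = 1 - ratio = 1 - 0.522244 = 0.477756
as a percentage: 0.477756 * 100 = 47.78%

Space savings = 1 - 36250/69412 = 47.78%


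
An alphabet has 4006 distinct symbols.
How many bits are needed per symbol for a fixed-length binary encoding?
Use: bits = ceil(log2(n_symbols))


log2(4006) = 11.9679
Bracket: 2^11 = 2048 < 4006 <= 2^12 = 4096
So ceil(log2(4006)) = 12

bits = ceil(log2(4006)) = ceil(11.9679) = 12 bits


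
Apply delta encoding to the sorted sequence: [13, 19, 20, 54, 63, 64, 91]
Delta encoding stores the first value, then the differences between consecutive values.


First value: 13
Deltas:
  19 - 13 = 6
  20 - 19 = 1
  54 - 20 = 34
  63 - 54 = 9
  64 - 63 = 1
  91 - 64 = 27


Delta encoded: [13, 6, 1, 34, 9, 1, 27]


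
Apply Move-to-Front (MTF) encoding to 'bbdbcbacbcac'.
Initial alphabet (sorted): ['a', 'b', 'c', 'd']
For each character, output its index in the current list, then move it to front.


MTF encoding:
'b': index 1 in ['a', 'b', 'c', 'd'] -> ['b', 'a', 'c', 'd']
'b': index 0 in ['b', 'a', 'c', 'd'] -> ['b', 'a', 'c', 'd']
'd': index 3 in ['b', 'a', 'c', 'd'] -> ['d', 'b', 'a', 'c']
'b': index 1 in ['d', 'b', 'a', 'c'] -> ['b', 'd', 'a', 'c']
'c': index 3 in ['b', 'd', 'a', 'c'] -> ['c', 'b', 'd', 'a']
'b': index 1 in ['c', 'b', 'd', 'a'] -> ['b', 'c', 'd', 'a']
'a': index 3 in ['b', 'c', 'd', 'a'] -> ['a', 'b', 'c', 'd']
'c': index 2 in ['a', 'b', 'c', 'd'] -> ['c', 'a', 'b', 'd']
'b': index 2 in ['c', 'a', 'b', 'd'] -> ['b', 'c', 'a', 'd']
'c': index 1 in ['b', 'c', 'a', 'd'] -> ['c', 'b', 'a', 'd']
'a': index 2 in ['c', 'b', 'a', 'd'] -> ['a', 'c', 'b', 'd']
'c': index 1 in ['a', 'c', 'b', 'd'] -> ['c', 'a', 'b', 'd']


Output: [1, 0, 3, 1, 3, 1, 3, 2, 2, 1, 2, 1]
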